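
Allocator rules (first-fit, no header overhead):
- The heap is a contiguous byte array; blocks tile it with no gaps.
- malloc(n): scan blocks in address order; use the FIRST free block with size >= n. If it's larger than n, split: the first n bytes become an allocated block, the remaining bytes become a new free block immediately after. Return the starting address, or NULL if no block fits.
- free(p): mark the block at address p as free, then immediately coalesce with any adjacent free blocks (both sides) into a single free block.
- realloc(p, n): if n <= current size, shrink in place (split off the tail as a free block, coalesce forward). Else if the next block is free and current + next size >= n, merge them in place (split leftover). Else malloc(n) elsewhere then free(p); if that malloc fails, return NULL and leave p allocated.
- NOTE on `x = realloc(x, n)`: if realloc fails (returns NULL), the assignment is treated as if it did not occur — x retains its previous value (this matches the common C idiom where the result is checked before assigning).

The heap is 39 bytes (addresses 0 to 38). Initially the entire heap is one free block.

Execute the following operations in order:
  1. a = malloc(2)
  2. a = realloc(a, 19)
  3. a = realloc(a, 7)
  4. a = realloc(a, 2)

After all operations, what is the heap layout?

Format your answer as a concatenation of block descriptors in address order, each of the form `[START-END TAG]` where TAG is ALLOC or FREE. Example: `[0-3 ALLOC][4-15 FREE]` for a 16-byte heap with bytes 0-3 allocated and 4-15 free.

Op 1: a = malloc(2) -> a = 0; heap: [0-1 ALLOC][2-38 FREE]
Op 2: a = realloc(a, 19) -> a = 0; heap: [0-18 ALLOC][19-38 FREE]
Op 3: a = realloc(a, 7) -> a = 0; heap: [0-6 ALLOC][7-38 FREE]
Op 4: a = realloc(a, 2) -> a = 0; heap: [0-1 ALLOC][2-38 FREE]

Answer: [0-1 ALLOC][2-38 FREE]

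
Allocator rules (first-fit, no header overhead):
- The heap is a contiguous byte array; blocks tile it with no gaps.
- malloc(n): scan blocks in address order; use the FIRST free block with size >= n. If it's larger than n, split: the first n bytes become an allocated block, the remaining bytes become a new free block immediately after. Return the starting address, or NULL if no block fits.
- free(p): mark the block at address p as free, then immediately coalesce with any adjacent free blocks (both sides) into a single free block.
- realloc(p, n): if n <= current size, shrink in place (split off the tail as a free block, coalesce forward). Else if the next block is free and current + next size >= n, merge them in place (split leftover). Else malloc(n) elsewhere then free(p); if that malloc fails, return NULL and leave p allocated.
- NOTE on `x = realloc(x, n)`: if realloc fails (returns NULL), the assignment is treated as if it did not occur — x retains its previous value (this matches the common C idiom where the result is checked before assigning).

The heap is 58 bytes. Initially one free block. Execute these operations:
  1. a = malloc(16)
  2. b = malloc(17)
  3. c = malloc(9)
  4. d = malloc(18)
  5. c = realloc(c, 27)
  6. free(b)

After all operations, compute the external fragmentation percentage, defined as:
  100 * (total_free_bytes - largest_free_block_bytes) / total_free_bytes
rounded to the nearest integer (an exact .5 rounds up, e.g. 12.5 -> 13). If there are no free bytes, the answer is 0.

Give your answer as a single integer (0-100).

Answer: 48

Derivation:
Op 1: a = malloc(16) -> a = 0; heap: [0-15 ALLOC][16-57 FREE]
Op 2: b = malloc(17) -> b = 16; heap: [0-15 ALLOC][16-32 ALLOC][33-57 FREE]
Op 3: c = malloc(9) -> c = 33; heap: [0-15 ALLOC][16-32 ALLOC][33-41 ALLOC][42-57 FREE]
Op 4: d = malloc(18) -> d = NULL; heap: [0-15 ALLOC][16-32 ALLOC][33-41 ALLOC][42-57 FREE]
Op 5: c = realloc(c, 27) -> NULL (c unchanged); heap: [0-15 ALLOC][16-32 ALLOC][33-41 ALLOC][42-57 FREE]
Op 6: free(b) -> (freed b); heap: [0-15 ALLOC][16-32 FREE][33-41 ALLOC][42-57 FREE]
Free blocks: [17 16] total_free=33 largest=17 -> 100*(33-17)/33 = 1600/33 ≈ 48.485 -> rounds to 48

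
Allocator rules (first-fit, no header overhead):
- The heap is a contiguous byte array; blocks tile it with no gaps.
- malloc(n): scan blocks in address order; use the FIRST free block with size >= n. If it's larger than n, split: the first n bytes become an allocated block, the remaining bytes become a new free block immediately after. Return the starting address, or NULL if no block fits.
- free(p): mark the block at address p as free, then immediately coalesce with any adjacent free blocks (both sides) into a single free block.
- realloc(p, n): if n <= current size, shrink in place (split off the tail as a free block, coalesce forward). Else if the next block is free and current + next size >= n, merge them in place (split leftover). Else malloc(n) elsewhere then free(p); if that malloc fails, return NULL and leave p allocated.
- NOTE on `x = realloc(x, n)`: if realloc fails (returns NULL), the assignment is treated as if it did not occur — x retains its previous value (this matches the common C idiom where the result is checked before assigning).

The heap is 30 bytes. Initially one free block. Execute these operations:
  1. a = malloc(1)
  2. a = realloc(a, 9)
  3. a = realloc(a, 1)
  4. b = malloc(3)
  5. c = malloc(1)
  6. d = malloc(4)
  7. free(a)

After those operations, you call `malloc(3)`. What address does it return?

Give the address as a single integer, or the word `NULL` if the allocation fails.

Answer: 9

Derivation:
Op 1: a = malloc(1) -> a = 0; heap: [0-0 ALLOC][1-29 FREE]
Op 2: a = realloc(a, 9) -> a = 0; heap: [0-8 ALLOC][9-29 FREE]
Op 3: a = realloc(a, 1) -> a = 0; heap: [0-0 ALLOC][1-29 FREE]
Op 4: b = malloc(3) -> b = 1; heap: [0-0 ALLOC][1-3 ALLOC][4-29 FREE]
Op 5: c = malloc(1) -> c = 4; heap: [0-0 ALLOC][1-3 ALLOC][4-4 ALLOC][5-29 FREE]
Op 6: d = malloc(4) -> d = 5; heap: [0-0 ALLOC][1-3 ALLOC][4-4 ALLOC][5-8 ALLOC][9-29 FREE]
Op 7: free(a) -> (freed a); heap: [0-0 FREE][1-3 ALLOC][4-4 ALLOC][5-8 ALLOC][9-29 FREE]
malloc(3): first-fit scan over [0-0 FREE][1-3 ALLOC][4-4 ALLOC][5-8 ALLOC][9-29 FREE] -> 9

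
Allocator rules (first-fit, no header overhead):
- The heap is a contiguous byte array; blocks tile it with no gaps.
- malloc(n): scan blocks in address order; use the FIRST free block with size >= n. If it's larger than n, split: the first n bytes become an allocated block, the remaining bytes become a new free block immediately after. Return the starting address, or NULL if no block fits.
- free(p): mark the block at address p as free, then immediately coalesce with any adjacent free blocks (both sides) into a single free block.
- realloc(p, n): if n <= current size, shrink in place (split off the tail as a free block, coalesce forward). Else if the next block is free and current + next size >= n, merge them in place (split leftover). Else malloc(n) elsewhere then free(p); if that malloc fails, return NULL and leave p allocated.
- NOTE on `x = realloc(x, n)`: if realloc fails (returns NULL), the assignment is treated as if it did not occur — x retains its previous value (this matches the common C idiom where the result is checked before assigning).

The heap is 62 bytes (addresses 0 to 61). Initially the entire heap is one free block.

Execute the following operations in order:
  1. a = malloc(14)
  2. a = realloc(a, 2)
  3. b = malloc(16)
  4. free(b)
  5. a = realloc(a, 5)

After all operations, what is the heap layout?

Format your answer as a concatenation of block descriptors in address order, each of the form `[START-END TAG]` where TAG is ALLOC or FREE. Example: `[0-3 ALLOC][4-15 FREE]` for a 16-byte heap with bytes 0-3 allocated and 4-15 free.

Op 1: a = malloc(14) -> a = 0; heap: [0-13 ALLOC][14-61 FREE]
Op 2: a = realloc(a, 2) -> a = 0; heap: [0-1 ALLOC][2-61 FREE]
Op 3: b = malloc(16) -> b = 2; heap: [0-1 ALLOC][2-17 ALLOC][18-61 FREE]
Op 4: free(b) -> (freed b); heap: [0-1 ALLOC][2-61 FREE]
Op 5: a = realloc(a, 5) -> a = 0; heap: [0-4 ALLOC][5-61 FREE]

Answer: [0-4 ALLOC][5-61 FREE]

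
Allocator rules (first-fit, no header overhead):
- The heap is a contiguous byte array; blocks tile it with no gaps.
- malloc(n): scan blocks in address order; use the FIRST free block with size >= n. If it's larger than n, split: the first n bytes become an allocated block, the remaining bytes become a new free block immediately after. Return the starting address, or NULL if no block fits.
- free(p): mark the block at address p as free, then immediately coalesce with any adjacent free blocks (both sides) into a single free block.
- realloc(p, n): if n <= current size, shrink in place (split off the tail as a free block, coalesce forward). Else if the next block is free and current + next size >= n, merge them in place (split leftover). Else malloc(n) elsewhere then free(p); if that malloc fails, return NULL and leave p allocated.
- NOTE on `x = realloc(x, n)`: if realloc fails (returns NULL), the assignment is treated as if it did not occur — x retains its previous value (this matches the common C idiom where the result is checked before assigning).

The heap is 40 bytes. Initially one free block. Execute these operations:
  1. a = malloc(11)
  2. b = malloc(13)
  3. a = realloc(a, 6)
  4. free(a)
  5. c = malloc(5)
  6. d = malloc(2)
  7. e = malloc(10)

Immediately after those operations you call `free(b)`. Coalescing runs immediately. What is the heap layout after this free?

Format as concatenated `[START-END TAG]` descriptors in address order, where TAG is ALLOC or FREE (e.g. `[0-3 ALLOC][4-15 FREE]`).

Answer: [0-4 ALLOC][5-6 ALLOC][7-23 FREE][24-33 ALLOC][34-39 FREE]

Derivation:
Op 1: a = malloc(11) -> a = 0; heap: [0-10 ALLOC][11-39 FREE]
Op 2: b = malloc(13) -> b = 11; heap: [0-10 ALLOC][11-23 ALLOC][24-39 FREE]
Op 3: a = realloc(a, 6) -> a = 0; heap: [0-5 ALLOC][6-10 FREE][11-23 ALLOC][24-39 FREE]
Op 4: free(a) -> (freed a); heap: [0-10 FREE][11-23 ALLOC][24-39 FREE]
Op 5: c = malloc(5) -> c = 0; heap: [0-4 ALLOC][5-10 FREE][11-23 ALLOC][24-39 FREE]
Op 6: d = malloc(2) -> d = 5; heap: [0-4 ALLOC][5-6 ALLOC][7-10 FREE][11-23 ALLOC][24-39 FREE]
Op 7: e = malloc(10) -> e = 24; heap: [0-4 ALLOC][5-6 ALLOC][7-10 FREE][11-23 ALLOC][24-33 ALLOC][34-39 FREE]
free(b): b = 11 -> block [11-23 ALLOC]; mark free, coalesce with adjacent free neighbors -> [0-4 ALLOC][5-6 ALLOC][7-23 FREE][24-33 ALLOC][34-39 FREE]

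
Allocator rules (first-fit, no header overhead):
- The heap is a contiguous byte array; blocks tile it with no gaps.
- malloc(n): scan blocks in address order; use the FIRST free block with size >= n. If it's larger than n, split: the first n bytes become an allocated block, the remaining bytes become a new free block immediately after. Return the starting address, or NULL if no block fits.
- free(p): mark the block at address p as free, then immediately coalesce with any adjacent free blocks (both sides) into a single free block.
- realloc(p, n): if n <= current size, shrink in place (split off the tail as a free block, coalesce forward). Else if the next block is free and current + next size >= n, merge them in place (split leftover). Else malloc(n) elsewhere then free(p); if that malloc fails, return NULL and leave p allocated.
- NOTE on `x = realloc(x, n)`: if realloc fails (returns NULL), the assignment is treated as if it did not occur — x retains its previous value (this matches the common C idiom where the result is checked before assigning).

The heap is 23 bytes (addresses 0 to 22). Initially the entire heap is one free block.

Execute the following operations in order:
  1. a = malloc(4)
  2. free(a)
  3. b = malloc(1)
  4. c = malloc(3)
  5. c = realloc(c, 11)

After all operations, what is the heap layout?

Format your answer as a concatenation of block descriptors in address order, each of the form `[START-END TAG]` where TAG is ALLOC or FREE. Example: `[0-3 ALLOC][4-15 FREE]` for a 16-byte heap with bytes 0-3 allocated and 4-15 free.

Answer: [0-0 ALLOC][1-11 ALLOC][12-22 FREE]

Derivation:
Op 1: a = malloc(4) -> a = 0; heap: [0-3 ALLOC][4-22 FREE]
Op 2: free(a) -> (freed a); heap: [0-22 FREE]
Op 3: b = malloc(1) -> b = 0; heap: [0-0 ALLOC][1-22 FREE]
Op 4: c = malloc(3) -> c = 1; heap: [0-0 ALLOC][1-3 ALLOC][4-22 FREE]
Op 5: c = realloc(c, 11) -> c = 1; heap: [0-0 ALLOC][1-11 ALLOC][12-22 FREE]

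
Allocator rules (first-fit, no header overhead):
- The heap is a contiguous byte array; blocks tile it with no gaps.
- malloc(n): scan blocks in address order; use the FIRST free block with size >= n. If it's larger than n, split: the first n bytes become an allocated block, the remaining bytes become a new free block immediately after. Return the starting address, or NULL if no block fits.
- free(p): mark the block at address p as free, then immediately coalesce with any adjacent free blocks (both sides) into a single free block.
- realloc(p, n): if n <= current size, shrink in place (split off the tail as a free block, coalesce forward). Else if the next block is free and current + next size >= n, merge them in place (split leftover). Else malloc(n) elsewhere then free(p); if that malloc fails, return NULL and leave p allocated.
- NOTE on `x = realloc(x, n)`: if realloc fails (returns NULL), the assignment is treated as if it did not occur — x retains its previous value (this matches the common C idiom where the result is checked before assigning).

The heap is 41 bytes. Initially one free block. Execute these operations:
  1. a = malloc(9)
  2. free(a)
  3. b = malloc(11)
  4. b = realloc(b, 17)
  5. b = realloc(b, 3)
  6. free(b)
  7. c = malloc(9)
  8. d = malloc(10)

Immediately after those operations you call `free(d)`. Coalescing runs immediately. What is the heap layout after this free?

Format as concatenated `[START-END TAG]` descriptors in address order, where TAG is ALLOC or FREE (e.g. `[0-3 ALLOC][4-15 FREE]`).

Op 1: a = malloc(9) -> a = 0; heap: [0-8 ALLOC][9-40 FREE]
Op 2: free(a) -> (freed a); heap: [0-40 FREE]
Op 3: b = malloc(11) -> b = 0; heap: [0-10 ALLOC][11-40 FREE]
Op 4: b = realloc(b, 17) -> b = 0; heap: [0-16 ALLOC][17-40 FREE]
Op 5: b = realloc(b, 3) -> b = 0; heap: [0-2 ALLOC][3-40 FREE]
Op 6: free(b) -> (freed b); heap: [0-40 FREE]
Op 7: c = malloc(9) -> c = 0; heap: [0-8 ALLOC][9-40 FREE]
Op 8: d = malloc(10) -> d = 9; heap: [0-8 ALLOC][9-18 ALLOC][19-40 FREE]
free(d): d = 9 -> block [9-18 ALLOC]; mark free, coalesce with adjacent free neighbors -> [0-8 ALLOC][9-40 FREE]

Answer: [0-8 ALLOC][9-40 FREE]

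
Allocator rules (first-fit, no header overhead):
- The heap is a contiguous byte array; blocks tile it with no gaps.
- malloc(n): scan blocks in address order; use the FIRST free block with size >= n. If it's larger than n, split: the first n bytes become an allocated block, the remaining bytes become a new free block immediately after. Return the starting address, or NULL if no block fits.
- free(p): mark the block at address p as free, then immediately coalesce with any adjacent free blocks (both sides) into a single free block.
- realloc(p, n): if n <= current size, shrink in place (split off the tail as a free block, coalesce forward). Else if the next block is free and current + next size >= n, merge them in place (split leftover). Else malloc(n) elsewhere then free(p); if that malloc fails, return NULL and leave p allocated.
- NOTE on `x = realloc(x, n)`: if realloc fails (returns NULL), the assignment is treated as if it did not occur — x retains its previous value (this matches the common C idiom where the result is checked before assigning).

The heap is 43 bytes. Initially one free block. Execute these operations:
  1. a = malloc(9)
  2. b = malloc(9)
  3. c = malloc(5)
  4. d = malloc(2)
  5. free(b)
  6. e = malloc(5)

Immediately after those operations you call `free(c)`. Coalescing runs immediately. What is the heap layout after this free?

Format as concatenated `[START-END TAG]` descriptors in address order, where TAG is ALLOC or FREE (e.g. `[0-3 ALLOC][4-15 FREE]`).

Answer: [0-8 ALLOC][9-13 ALLOC][14-22 FREE][23-24 ALLOC][25-42 FREE]

Derivation:
Op 1: a = malloc(9) -> a = 0; heap: [0-8 ALLOC][9-42 FREE]
Op 2: b = malloc(9) -> b = 9; heap: [0-8 ALLOC][9-17 ALLOC][18-42 FREE]
Op 3: c = malloc(5) -> c = 18; heap: [0-8 ALLOC][9-17 ALLOC][18-22 ALLOC][23-42 FREE]
Op 4: d = malloc(2) -> d = 23; heap: [0-8 ALLOC][9-17 ALLOC][18-22 ALLOC][23-24 ALLOC][25-42 FREE]
Op 5: free(b) -> (freed b); heap: [0-8 ALLOC][9-17 FREE][18-22 ALLOC][23-24 ALLOC][25-42 FREE]
Op 6: e = malloc(5) -> e = 9; heap: [0-8 ALLOC][9-13 ALLOC][14-17 FREE][18-22 ALLOC][23-24 ALLOC][25-42 FREE]
free(c): c = 18 -> block [18-22 ALLOC]; mark free, coalesce with adjacent free neighbors -> [0-8 ALLOC][9-13 ALLOC][14-22 FREE][23-24 ALLOC][25-42 FREE]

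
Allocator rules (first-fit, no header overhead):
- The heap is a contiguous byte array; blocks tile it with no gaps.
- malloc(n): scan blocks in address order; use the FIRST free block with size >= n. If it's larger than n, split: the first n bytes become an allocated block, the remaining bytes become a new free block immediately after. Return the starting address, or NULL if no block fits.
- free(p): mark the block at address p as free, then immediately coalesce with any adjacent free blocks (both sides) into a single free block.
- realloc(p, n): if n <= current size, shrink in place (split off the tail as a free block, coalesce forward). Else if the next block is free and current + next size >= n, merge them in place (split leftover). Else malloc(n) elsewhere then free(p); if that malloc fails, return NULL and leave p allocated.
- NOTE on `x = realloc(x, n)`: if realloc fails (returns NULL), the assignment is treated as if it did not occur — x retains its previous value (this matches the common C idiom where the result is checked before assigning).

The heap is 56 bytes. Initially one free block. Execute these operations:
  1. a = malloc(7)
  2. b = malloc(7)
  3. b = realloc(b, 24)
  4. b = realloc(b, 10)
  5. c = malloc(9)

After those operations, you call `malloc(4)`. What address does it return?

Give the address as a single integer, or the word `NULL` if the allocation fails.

Answer: 26

Derivation:
Op 1: a = malloc(7) -> a = 0; heap: [0-6 ALLOC][7-55 FREE]
Op 2: b = malloc(7) -> b = 7; heap: [0-6 ALLOC][7-13 ALLOC][14-55 FREE]
Op 3: b = realloc(b, 24) -> b = 7; heap: [0-6 ALLOC][7-30 ALLOC][31-55 FREE]
Op 4: b = realloc(b, 10) -> b = 7; heap: [0-6 ALLOC][7-16 ALLOC][17-55 FREE]
Op 5: c = malloc(9) -> c = 17; heap: [0-6 ALLOC][7-16 ALLOC][17-25 ALLOC][26-55 FREE]
malloc(4): first-fit scan over [0-6 ALLOC][7-16 ALLOC][17-25 ALLOC][26-55 FREE] -> 26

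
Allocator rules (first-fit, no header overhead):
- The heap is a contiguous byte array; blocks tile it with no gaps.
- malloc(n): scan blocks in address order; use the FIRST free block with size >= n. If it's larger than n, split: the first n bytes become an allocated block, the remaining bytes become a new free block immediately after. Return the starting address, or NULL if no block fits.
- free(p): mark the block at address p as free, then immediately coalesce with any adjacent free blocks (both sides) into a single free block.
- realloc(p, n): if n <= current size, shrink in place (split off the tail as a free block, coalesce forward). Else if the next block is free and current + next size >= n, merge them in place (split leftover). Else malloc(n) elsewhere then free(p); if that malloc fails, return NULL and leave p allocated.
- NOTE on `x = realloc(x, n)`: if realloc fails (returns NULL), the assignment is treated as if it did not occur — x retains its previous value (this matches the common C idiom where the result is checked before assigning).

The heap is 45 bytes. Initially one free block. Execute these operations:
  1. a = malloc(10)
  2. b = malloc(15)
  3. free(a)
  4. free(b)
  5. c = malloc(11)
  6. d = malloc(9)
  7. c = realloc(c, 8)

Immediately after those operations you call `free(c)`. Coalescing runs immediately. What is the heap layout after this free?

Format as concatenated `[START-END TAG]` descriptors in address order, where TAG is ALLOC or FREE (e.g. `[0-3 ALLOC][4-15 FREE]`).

Op 1: a = malloc(10) -> a = 0; heap: [0-9 ALLOC][10-44 FREE]
Op 2: b = malloc(15) -> b = 10; heap: [0-9 ALLOC][10-24 ALLOC][25-44 FREE]
Op 3: free(a) -> (freed a); heap: [0-9 FREE][10-24 ALLOC][25-44 FREE]
Op 4: free(b) -> (freed b); heap: [0-44 FREE]
Op 5: c = malloc(11) -> c = 0; heap: [0-10 ALLOC][11-44 FREE]
Op 6: d = malloc(9) -> d = 11; heap: [0-10 ALLOC][11-19 ALLOC][20-44 FREE]
Op 7: c = realloc(c, 8) -> c = 0; heap: [0-7 ALLOC][8-10 FREE][11-19 ALLOC][20-44 FREE]
free(c): c = 0 -> block [0-7 ALLOC]; mark free, coalesce with adjacent free neighbors -> [0-10 FREE][11-19 ALLOC][20-44 FREE]

Answer: [0-10 FREE][11-19 ALLOC][20-44 FREE]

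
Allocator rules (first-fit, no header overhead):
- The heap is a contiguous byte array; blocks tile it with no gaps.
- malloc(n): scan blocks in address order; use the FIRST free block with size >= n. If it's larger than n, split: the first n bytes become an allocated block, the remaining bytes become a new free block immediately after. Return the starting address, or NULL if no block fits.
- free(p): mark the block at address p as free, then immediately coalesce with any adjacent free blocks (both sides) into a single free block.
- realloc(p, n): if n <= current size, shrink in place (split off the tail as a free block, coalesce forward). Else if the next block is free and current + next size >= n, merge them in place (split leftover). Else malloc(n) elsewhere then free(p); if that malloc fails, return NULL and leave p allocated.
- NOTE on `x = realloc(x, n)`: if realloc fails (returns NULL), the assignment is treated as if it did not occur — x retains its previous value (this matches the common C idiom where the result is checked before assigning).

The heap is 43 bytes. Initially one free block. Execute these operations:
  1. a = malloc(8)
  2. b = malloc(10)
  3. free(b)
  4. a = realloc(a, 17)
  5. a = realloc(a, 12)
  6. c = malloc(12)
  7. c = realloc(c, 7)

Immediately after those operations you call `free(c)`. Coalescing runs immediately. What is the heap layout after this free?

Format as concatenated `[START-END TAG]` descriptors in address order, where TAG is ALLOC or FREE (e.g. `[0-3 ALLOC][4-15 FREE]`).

Op 1: a = malloc(8) -> a = 0; heap: [0-7 ALLOC][8-42 FREE]
Op 2: b = malloc(10) -> b = 8; heap: [0-7 ALLOC][8-17 ALLOC][18-42 FREE]
Op 3: free(b) -> (freed b); heap: [0-7 ALLOC][8-42 FREE]
Op 4: a = realloc(a, 17) -> a = 0; heap: [0-16 ALLOC][17-42 FREE]
Op 5: a = realloc(a, 12) -> a = 0; heap: [0-11 ALLOC][12-42 FREE]
Op 6: c = malloc(12) -> c = 12; heap: [0-11 ALLOC][12-23 ALLOC][24-42 FREE]
Op 7: c = realloc(c, 7) -> c = 12; heap: [0-11 ALLOC][12-18 ALLOC][19-42 FREE]
free(c): c = 12 -> block [12-18 ALLOC]; mark free, coalesce with adjacent free neighbors -> [0-11 ALLOC][12-42 FREE]

Answer: [0-11 ALLOC][12-42 FREE]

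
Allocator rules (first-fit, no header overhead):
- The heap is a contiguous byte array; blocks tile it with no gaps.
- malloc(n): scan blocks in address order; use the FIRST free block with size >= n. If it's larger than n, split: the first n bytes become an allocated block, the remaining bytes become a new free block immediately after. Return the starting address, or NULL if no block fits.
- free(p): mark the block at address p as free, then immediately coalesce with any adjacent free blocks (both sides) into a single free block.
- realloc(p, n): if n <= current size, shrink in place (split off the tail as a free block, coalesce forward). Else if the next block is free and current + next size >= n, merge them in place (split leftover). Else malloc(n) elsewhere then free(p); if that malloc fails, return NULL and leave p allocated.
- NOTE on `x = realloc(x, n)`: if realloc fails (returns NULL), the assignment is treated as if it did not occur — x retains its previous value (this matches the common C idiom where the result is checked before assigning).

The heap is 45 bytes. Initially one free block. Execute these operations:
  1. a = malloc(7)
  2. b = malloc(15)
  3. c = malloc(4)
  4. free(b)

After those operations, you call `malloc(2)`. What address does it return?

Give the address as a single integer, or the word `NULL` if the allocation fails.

Answer: 7

Derivation:
Op 1: a = malloc(7) -> a = 0; heap: [0-6 ALLOC][7-44 FREE]
Op 2: b = malloc(15) -> b = 7; heap: [0-6 ALLOC][7-21 ALLOC][22-44 FREE]
Op 3: c = malloc(4) -> c = 22; heap: [0-6 ALLOC][7-21 ALLOC][22-25 ALLOC][26-44 FREE]
Op 4: free(b) -> (freed b); heap: [0-6 ALLOC][7-21 FREE][22-25 ALLOC][26-44 FREE]
malloc(2): first-fit scan over [0-6 ALLOC][7-21 FREE][22-25 ALLOC][26-44 FREE] -> 7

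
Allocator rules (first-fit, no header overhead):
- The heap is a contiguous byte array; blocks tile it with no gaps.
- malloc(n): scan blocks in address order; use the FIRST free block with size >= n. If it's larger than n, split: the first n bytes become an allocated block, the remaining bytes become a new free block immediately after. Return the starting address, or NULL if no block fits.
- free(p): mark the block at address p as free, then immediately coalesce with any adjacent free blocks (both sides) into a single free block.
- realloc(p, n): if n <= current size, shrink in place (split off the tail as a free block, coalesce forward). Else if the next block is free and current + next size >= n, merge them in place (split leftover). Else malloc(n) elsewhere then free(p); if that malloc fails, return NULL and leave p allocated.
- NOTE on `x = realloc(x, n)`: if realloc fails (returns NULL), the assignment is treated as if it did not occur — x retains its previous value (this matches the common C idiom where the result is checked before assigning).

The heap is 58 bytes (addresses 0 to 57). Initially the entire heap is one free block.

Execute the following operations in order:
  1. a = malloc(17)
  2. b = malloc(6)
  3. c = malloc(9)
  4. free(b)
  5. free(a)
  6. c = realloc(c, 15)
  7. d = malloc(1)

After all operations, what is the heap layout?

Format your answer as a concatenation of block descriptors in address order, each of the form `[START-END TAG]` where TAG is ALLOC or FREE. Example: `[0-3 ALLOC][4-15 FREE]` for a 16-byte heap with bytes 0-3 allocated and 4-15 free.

Answer: [0-0 ALLOC][1-22 FREE][23-37 ALLOC][38-57 FREE]

Derivation:
Op 1: a = malloc(17) -> a = 0; heap: [0-16 ALLOC][17-57 FREE]
Op 2: b = malloc(6) -> b = 17; heap: [0-16 ALLOC][17-22 ALLOC][23-57 FREE]
Op 3: c = malloc(9) -> c = 23; heap: [0-16 ALLOC][17-22 ALLOC][23-31 ALLOC][32-57 FREE]
Op 4: free(b) -> (freed b); heap: [0-16 ALLOC][17-22 FREE][23-31 ALLOC][32-57 FREE]
Op 5: free(a) -> (freed a); heap: [0-22 FREE][23-31 ALLOC][32-57 FREE]
Op 6: c = realloc(c, 15) -> c = 23; heap: [0-22 FREE][23-37 ALLOC][38-57 FREE]
Op 7: d = malloc(1) -> d = 0; heap: [0-0 ALLOC][1-22 FREE][23-37 ALLOC][38-57 FREE]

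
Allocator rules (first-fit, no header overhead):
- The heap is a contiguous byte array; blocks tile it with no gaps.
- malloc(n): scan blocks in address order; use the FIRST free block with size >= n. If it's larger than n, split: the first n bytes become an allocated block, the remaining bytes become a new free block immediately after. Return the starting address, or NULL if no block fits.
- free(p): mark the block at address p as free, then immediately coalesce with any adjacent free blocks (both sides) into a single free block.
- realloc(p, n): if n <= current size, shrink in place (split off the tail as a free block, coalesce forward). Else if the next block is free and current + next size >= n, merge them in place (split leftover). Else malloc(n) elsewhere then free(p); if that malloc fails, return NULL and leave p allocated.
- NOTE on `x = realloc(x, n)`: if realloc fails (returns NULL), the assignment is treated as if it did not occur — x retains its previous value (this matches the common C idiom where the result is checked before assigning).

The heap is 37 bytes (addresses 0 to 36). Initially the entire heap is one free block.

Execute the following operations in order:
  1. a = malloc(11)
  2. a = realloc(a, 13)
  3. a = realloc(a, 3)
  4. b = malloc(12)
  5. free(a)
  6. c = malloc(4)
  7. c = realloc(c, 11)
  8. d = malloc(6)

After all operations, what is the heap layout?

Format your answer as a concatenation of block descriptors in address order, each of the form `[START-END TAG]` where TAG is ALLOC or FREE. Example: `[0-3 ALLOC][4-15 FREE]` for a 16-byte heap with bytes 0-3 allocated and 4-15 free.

Answer: [0-2 FREE][3-14 ALLOC][15-25 ALLOC][26-31 ALLOC][32-36 FREE]

Derivation:
Op 1: a = malloc(11) -> a = 0; heap: [0-10 ALLOC][11-36 FREE]
Op 2: a = realloc(a, 13) -> a = 0; heap: [0-12 ALLOC][13-36 FREE]
Op 3: a = realloc(a, 3) -> a = 0; heap: [0-2 ALLOC][3-36 FREE]
Op 4: b = malloc(12) -> b = 3; heap: [0-2 ALLOC][3-14 ALLOC][15-36 FREE]
Op 5: free(a) -> (freed a); heap: [0-2 FREE][3-14 ALLOC][15-36 FREE]
Op 6: c = malloc(4) -> c = 15; heap: [0-2 FREE][3-14 ALLOC][15-18 ALLOC][19-36 FREE]
Op 7: c = realloc(c, 11) -> c = 15; heap: [0-2 FREE][3-14 ALLOC][15-25 ALLOC][26-36 FREE]
Op 8: d = malloc(6) -> d = 26; heap: [0-2 FREE][3-14 ALLOC][15-25 ALLOC][26-31 ALLOC][32-36 FREE]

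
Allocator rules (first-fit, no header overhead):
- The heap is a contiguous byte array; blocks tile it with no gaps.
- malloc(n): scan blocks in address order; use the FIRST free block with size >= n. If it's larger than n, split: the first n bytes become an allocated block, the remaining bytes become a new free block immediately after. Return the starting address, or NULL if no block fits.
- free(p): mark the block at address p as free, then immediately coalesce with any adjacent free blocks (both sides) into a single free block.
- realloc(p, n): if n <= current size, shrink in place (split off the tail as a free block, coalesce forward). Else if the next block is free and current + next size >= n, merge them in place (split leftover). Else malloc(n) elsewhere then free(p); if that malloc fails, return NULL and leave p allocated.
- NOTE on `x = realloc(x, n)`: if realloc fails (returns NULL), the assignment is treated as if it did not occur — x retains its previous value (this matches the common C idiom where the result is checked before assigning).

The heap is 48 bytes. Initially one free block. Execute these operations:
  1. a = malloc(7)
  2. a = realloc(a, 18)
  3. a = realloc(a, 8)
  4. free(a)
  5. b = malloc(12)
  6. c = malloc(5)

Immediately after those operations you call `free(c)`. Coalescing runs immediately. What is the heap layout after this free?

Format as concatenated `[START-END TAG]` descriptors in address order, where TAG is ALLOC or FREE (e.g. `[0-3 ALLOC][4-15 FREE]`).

Op 1: a = malloc(7) -> a = 0; heap: [0-6 ALLOC][7-47 FREE]
Op 2: a = realloc(a, 18) -> a = 0; heap: [0-17 ALLOC][18-47 FREE]
Op 3: a = realloc(a, 8) -> a = 0; heap: [0-7 ALLOC][8-47 FREE]
Op 4: free(a) -> (freed a); heap: [0-47 FREE]
Op 5: b = malloc(12) -> b = 0; heap: [0-11 ALLOC][12-47 FREE]
Op 6: c = malloc(5) -> c = 12; heap: [0-11 ALLOC][12-16 ALLOC][17-47 FREE]
free(c): c = 12 -> block [12-16 ALLOC]; mark free, coalesce with adjacent free neighbors -> [0-11 ALLOC][12-47 FREE]

Answer: [0-11 ALLOC][12-47 FREE]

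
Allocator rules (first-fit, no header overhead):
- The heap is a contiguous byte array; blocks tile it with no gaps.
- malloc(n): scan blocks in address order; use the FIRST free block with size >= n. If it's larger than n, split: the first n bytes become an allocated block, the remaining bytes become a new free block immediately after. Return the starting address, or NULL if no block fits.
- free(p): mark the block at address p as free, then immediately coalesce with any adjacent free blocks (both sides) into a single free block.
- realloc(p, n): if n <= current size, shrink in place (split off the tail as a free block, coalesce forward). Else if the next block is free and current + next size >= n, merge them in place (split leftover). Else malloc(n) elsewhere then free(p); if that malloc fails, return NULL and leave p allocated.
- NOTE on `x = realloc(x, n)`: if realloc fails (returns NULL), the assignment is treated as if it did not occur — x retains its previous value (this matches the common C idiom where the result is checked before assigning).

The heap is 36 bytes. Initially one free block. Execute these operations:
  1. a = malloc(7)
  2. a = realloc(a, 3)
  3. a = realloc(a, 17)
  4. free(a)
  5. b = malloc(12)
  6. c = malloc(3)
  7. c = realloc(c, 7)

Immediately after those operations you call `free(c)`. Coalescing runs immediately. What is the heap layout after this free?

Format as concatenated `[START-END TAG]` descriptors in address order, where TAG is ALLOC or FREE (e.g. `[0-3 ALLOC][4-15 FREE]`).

Op 1: a = malloc(7) -> a = 0; heap: [0-6 ALLOC][7-35 FREE]
Op 2: a = realloc(a, 3) -> a = 0; heap: [0-2 ALLOC][3-35 FREE]
Op 3: a = realloc(a, 17) -> a = 0; heap: [0-16 ALLOC][17-35 FREE]
Op 4: free(a) -> (freed a); heap: [0-35 FREE]
Op 5: b = malloc(12) -> b = 0; heap: [0-11 ALLOC][12-35 FREE]
Op 6: c = malloc(3) -> c = 12; heap: [0-11 ALLOC][12-14 ALLOC][15-35 FREE]
Op 7: c = realloc(c, 7) -> c = 12; heap: [0-11 ALLOC][12-18 ALLOC][19-35 FREE]
free(c): c = 12 -> block [12-18 ALLOC]; mark free, coalesce with adjacent free neighbors -> [0-11 ALLOC][12-35 FREE]

Answer: [0-11 ALLOC][12-35 FREE]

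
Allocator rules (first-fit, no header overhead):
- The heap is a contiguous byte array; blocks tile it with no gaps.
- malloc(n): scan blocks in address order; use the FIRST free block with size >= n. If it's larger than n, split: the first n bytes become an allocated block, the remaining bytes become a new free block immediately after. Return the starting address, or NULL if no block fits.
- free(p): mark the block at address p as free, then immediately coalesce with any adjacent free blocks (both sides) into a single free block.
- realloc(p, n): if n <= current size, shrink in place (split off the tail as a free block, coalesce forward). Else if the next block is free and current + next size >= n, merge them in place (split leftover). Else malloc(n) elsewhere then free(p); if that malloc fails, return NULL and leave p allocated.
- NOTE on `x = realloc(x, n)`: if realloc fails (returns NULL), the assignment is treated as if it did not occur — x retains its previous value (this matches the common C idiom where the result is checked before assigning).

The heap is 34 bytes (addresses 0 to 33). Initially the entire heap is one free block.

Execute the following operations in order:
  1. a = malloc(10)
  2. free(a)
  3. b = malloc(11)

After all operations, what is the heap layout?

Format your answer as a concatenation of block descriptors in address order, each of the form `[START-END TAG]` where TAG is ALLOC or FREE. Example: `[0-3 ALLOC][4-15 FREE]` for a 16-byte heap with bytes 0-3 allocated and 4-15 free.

Op 1: a = malloc(10) -> a = 0; heap: [0-9 ALLOC][10-33 FREE]
Op 2: free(a) -> (freed a); heap: [0-33 FREE]
Op 3: b = malloc(11) -> b = 0; heap: [0-10 ALLOC][11-33 FREE]

Answer: [0-10 ALLOC][11-33 FREE]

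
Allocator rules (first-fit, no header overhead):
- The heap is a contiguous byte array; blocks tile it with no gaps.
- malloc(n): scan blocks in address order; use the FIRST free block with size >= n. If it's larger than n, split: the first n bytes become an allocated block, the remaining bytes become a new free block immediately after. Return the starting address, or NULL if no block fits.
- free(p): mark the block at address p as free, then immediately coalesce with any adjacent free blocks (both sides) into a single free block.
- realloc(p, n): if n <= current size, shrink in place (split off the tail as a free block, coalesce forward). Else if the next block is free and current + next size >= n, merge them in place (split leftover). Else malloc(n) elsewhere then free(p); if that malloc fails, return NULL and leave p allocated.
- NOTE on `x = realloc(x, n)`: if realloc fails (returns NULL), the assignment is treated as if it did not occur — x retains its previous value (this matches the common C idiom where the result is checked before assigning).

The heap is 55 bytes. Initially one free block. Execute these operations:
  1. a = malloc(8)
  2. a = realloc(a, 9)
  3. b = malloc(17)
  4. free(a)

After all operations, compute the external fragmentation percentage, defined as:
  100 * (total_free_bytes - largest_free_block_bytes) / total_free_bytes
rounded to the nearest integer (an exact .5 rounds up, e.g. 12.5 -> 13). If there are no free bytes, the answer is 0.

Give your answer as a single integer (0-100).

Answer: 24

Derivation:
Op 1: a = malloc(8) -> a = 0; heap: [0-7 ALLOC][8-54 FREE]
Op 2: a = realloc(a, 9) -> a = 0; heap: [0-8 ALLOC][9-54 FREE]
Op 3: b = malloc(17) -> b = 9; heap: [0-8 ALLOC][9-25 ALLOC][26-54 FREE]
Op 4: free(a) -> (freed a); heap: [0-8 FREE][9-25 ALLOC][26-54 FREE]
Free blocks: [9 29] total_free=38 largest=29 -> 100*(38-29)/38 = 900/38 ≈ 23.684 -> rounds to 24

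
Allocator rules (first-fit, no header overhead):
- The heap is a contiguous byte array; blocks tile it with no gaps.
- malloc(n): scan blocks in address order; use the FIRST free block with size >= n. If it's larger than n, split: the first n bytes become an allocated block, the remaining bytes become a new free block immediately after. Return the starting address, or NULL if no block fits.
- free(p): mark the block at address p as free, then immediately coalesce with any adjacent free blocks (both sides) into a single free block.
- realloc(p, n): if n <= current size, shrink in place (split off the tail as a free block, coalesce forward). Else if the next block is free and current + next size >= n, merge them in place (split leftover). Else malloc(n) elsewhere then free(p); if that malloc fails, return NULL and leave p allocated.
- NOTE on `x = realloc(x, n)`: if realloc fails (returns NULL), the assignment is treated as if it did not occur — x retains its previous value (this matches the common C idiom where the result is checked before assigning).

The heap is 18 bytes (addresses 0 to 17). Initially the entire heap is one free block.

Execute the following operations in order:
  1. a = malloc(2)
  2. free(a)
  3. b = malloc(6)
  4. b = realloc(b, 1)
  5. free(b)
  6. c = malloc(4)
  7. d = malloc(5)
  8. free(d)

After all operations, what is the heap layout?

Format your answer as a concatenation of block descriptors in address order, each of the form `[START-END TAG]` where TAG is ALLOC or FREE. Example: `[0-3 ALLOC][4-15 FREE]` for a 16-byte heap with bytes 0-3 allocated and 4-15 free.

Answer: [0-3 ALLOC][4-17 FREE]

Derivation:
Op 1: a = malloc(2) -> a = 0; heap: [0-1 ALLOC][2-17 FREE]
Op 2: free(a) -> (freed a); heap: [0-17 FREE]
Op 3: b = malloc(6) -> b = 0; heap: [0-5 ALLOC][6-17 FREE]
Op 4: b = realloc(b, 1) -> b = 0; heap: [0-0 ALLOC][1-17 FREE]
Op 5: free(b) -> (freed b); heap: [0-17 FREE]
Op 6: c = malloc(4) -> c = 0; heap: [0-3 ALLOC][4-17 FREE]
Op 7: d = malloc(5) -> d = 4; heap: [0-3 ALLOC][4-8 ALLOC][9-17 FREE]
Op 8: free(d) -> (freed d); heap: [0-3 ALLOC][4-17 FREE]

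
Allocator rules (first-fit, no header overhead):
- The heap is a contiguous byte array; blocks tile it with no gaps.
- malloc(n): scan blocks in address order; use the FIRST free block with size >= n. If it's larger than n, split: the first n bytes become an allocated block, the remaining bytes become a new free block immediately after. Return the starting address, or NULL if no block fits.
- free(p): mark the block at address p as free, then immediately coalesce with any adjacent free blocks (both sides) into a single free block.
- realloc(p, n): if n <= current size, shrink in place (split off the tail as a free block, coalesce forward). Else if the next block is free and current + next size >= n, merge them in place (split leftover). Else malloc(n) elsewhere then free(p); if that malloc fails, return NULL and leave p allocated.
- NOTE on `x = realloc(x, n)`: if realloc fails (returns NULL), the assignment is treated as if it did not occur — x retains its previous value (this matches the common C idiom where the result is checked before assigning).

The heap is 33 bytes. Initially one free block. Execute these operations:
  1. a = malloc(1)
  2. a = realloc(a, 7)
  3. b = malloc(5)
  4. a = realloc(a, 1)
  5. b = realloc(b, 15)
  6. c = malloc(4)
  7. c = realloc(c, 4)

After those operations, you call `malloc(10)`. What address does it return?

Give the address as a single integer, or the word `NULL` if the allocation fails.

Op 1: a = malloc(1) -> a = 0; heap: [0-0 ALLOC][1-32 FREE]
Op 2: a = realloc(a, 7) -> a = 0; heap: [0-6 ALLOC][7-32 FREE]
Op 3: b = malloc(5) -> b = 7; heap: [0-6 ALLOC][7-11 ALLOC][12-32 FREE]
Op 4: a = realloc(a, 1) -> a = 0; heap: [0-0 ALLOC][1-6 FREE][7-11 ALLOC][12-32 FREE]
Op 5: b = realloc(b, 15) -> b = 7; heap: [0-0 ALLOC][1-6 FREE][7-21 ALLOC][22-32 FREE]
Op 6: c = malloc(4) -> c = 1; heap: [0-0 ALLOC][1-4 ALLOC][5-6 FREE][7-21 ALLOC][22-32 FREE]
Op 7: c = realloc(c, 4) -> c = 1; heap: [0-0 ALLOC][1-4 ALLOC][5-6 FREE][7-21 ALLOC][22-32 FREE]
malloc(10): first-fit scan over [0-0 ALLOC][1-4 ALLOC][5-6 FREE][7-21 ALLOC][22-32 FREE] -> 22

Answer: 22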